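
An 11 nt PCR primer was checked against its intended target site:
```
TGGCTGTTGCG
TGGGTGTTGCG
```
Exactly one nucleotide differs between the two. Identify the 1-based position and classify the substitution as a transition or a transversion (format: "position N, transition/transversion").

The sequences differ only at position 4: C→G (pyrimidine→purine), a transversion.

position 4, transversion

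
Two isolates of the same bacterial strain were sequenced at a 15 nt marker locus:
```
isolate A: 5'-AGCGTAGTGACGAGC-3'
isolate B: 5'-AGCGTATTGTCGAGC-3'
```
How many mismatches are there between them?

Mismatches (1-based): position 7: G→T; position 10: A→T.

2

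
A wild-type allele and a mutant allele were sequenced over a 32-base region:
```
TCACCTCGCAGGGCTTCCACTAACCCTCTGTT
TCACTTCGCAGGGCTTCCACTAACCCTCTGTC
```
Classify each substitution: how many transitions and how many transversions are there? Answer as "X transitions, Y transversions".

Mismatches (1-based):
base 5: C→T (pyrimidine→pyrimidine, transition)
base 32: T→C (pyrimidine→pyrimidine, transition)

2 transitions, 0 transversions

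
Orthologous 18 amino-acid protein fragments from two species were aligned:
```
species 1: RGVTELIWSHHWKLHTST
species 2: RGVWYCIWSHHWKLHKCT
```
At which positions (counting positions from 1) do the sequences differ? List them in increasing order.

Differences at position 4 (T→W), position 5 (E→Y), position 6 (L→C), position 16 (T→K), position 17 (S→C).

4, 5, 6, 16, 17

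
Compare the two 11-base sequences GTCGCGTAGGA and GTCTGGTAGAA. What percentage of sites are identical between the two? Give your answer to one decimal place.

72.7%

Mismatches at positions 4, 5, 10 (1-based): 3 of 11.
Identical positions: 8/11 = 72.73% → 72.7%.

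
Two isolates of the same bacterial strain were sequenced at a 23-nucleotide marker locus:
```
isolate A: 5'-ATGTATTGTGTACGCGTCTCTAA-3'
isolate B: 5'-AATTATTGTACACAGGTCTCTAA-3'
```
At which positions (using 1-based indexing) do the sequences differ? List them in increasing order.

2, 3, 10, 11, 14, 15

Differences at position 2 (T→A), position 3 (G→T), position 10 (G→A), position 11 (T→C), position 14 (G→A), position 15 (C→G).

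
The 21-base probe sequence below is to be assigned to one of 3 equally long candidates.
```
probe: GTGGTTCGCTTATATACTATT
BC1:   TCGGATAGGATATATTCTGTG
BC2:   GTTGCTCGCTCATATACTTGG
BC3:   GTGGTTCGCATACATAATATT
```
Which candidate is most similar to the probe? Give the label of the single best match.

Hamming distances to probe — BC1: 9; BC2: 6; BC3: 3.
Smallest is BC3 with 3 mismatches.

BC3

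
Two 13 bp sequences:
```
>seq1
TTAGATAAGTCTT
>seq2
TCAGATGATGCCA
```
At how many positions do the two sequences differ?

Mismatches (1-based): position 2: T→C; position 7: A→G; position 9: G→T; position 10: T→G; position 12: T→C; position 13: T→A.

6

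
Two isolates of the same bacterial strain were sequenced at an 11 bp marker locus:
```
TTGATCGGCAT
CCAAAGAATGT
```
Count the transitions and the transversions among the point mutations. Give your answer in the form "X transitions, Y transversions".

7 transitions, 2 transversions

Mismatches (1-based):
base 1: T→C (pyrimidine→pyrimidine, transition)
base 2: T→C (pyrimidine→pyrimidine, transition)
base 3: G→A (purine→purine, transition)
base 5: T→A (pyrimidine→purine, transversion)
base 6: C→G (pyrimidine→purine, transversion)
base 7: G→A (purine→purine, transition)
base 8: G→A (purine→purine, transition)
base 9: C→T (pyrimidine→pyrimidine, transition)
base 10: A→G (purine→purine, transition)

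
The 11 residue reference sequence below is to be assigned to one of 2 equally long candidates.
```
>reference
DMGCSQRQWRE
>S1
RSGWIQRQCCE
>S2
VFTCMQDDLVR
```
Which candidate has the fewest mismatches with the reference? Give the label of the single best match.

S1

S1 differs at 6 residues; S2 differs at 9 residues. The closest is S1.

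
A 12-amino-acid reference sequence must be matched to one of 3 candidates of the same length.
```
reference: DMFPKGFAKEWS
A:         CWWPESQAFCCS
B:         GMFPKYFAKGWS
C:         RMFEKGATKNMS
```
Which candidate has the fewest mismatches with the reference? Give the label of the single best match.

A differs at 9 residues; B differs at 3 residues; C differs at 6 residues. The closest is B.

B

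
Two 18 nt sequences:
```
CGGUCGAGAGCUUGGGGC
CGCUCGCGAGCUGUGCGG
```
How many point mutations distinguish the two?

Mismatches (1-based): position 3: G→C; position 7: A→C; position 13: U→G; position 14: G→U; position 16: G→C; position 18: C→G.

6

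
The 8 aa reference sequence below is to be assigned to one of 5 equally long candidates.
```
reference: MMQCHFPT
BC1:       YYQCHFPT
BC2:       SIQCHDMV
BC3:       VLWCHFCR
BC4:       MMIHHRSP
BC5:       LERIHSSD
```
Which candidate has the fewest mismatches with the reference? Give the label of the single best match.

BC1

BC1 differs at 2 positions; BC2 differs at 5 positions; BC3 differs at 5 positions; BC4 differs at 5 positions; BC5 differs at 7 positions. The closest is BC1.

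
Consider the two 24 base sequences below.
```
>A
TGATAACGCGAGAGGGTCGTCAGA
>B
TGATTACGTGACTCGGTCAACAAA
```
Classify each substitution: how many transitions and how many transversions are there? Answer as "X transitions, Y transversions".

3 transitions, 5 transversions

Transitions (purine↔purine or pyrimidine↔pyrimidine): 9 C→T, 19 G→A, 23 G→A.
Transversions (purine↔pyrimidine): 5 A→T, 12 G→C, 13 A→T, 14 G→C, 20 T→A.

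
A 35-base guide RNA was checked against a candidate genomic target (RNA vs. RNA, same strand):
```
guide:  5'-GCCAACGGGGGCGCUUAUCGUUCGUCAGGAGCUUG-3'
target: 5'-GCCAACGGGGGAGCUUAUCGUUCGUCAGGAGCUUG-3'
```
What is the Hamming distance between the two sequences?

The sequences differ at positions 12 (1-based) — 1 in total.

1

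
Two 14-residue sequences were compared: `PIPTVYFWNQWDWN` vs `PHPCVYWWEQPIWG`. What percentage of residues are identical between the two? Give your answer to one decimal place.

7 positions differ (2, 4, 7, 9, 11, 12, 14), so 7 of 14 match: 7/14 = 50%.

50.0%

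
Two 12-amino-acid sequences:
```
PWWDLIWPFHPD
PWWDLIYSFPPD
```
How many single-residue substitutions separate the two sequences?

Comparing position by position, 3 positions differ: 7 (W/Y), 8 (P/S), 10 (H/P).

3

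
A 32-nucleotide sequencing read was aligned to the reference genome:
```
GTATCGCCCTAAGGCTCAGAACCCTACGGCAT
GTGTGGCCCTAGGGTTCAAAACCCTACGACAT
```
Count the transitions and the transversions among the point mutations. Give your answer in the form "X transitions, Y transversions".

Mismatches (1-based):
base 3: A→G (purine→purine, transition)
base 5: C→G (pyrimidine→purine, transversion)
base 12: A→G (purine→purine, transition)
base 15: C→T (pyrimidine→pyrimidine, transition)
base 19: G→A (purine→purine, transition)
base 29: G→A (purine→purine, transition)

5 transitions, 1 transversion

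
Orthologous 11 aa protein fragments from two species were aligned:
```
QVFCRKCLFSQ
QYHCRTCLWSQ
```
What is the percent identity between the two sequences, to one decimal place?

63.6%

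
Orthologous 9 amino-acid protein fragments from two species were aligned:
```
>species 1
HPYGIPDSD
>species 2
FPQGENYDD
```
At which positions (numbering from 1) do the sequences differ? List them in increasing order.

1, 3, 5, 6, 7, 8

Scanning 1-based: 1: H/F; 3: Y/Q; 5: I/E; 6: P/N; 7: D/Y; 8: S/D.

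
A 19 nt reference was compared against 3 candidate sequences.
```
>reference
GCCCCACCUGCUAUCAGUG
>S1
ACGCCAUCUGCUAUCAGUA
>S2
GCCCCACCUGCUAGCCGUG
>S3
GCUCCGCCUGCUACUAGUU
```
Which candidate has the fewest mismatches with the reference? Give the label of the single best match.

S2

Hamming distances to reference — S1: 4; S2: 2; S3: 5.
Smallest is S2 with 2 mismatches.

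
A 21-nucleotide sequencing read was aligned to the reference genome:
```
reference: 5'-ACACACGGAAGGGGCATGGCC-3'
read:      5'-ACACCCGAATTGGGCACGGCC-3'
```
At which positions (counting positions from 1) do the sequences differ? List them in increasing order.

5, 8, 10, 11, 17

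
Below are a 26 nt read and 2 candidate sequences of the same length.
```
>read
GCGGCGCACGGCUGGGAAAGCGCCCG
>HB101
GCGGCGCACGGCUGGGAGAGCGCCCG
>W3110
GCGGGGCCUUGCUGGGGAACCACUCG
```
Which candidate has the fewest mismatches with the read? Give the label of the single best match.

HB101

HB101 differs at 1 position; W3110 differs at 8 positions. The closest is HB101.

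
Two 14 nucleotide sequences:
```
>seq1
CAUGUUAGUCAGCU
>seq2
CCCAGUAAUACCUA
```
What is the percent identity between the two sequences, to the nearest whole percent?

29%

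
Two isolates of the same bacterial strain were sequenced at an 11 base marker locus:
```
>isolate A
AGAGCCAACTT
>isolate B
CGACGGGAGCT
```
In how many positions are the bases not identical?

Mismatches (1-based): position 1: A→C; position 4: G→C; position 5: C→G; position 6: C→G; position 7: A→G; position 9: C→G; position 10: T→C.

7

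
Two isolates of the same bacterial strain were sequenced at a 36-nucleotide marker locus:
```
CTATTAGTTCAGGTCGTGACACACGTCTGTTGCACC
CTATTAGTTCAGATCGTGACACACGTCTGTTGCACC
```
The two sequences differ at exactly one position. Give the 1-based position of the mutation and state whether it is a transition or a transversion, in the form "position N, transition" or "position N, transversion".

Position 13 changes G→A. G is a purine and A is a purine, so this is a transition.

position 13, transition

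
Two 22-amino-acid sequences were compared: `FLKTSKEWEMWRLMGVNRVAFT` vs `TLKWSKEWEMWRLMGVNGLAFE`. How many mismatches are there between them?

Comparing position by position, 5 positions differ: 1 (F/T), 4 (T/W), 18 (R/G), 19 (V/L), 22 (T/E).

5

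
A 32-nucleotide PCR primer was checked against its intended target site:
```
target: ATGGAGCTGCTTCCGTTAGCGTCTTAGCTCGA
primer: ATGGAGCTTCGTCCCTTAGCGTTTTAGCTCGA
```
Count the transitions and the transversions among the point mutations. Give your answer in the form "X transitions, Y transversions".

1 transition, 3 transversions

Mismatches (1-based):
position 9: G→T (purine→pyrimidine, transversion)
position 11: T→G (pyrimidine→purine, transversion)
position 15: G→C (purine→pyrimidine, transversion)
position 23: C→T (pyrimidine→pyrimidine, transition)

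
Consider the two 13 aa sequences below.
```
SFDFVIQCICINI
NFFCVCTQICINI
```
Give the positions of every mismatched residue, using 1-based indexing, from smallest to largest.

Differences at position 1 (S→N), position 3 (D→F), position 4 (F→C), position 6 (I→C), position 7 (Q→T), position 8 (C→Q).

1, 3, 4, 6, 7, 8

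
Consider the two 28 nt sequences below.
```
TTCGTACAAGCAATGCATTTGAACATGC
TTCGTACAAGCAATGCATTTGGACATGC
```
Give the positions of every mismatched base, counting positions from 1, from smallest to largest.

Scanning 1-based: 22: A/G.

22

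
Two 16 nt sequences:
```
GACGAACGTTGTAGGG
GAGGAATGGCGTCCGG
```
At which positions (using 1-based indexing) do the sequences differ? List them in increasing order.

Scanning 1-based: 3: C/G; 7: C/T; 9: T/G; 10: T/C; 13: A/C; 14: G/C.

3, 7, 9, 10, 13, 14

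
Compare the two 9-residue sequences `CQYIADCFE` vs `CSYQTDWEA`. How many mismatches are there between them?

6

Mismatches (1-based): residue 2: Q→S; residue 4: I→Q; residue 5: A→T; residue 7: C→W; residue 8: F→E; residue 9: E→A.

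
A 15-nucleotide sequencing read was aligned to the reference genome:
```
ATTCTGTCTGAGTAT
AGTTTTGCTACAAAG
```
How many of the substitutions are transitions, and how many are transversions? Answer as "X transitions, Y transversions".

3 transitions, 6 transversions

Mismatches (1-based):
base 2: T→G (pyrimidine→purine, transversion)
base 4: C→T (pyrimidine→pyrimidine, transition)
base 6: G→T (purine→pyrimidine, transversion)
base 7: T→G (pyrimidine→purine, transversion)
base 10: G→A (purine→purine, transition)
base 11: A→C (purine→pyrimidine, transversion)
base 12: G→A (purine→purine, transition)
base 13: T→A (pyrimidine→purine, transversion)
base 15: T→G (pyrimidine→purine, transversion)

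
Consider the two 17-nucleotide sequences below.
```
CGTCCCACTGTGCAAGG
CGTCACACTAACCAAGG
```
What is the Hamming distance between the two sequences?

Mismatches (1-based): position 5: C→A; position 10: G→A; position 11: T→A; position 12: G→C.

4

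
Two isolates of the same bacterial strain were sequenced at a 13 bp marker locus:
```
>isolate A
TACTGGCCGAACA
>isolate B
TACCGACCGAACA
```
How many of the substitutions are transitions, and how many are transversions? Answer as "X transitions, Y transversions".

2 transitions, 0 transversions

Transitions (purine↔purine or pyrimidine↔pyrimidine): 4 T→C, 6 G→A.
Transversions (purine↔pyrimidine): none.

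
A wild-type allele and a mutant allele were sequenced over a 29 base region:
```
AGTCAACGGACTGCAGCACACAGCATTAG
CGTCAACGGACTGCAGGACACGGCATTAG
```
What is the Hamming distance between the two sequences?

Comparing position by position, 3 positions differ: 1 (A/C), 17 (C/G), 22 (A/G).

3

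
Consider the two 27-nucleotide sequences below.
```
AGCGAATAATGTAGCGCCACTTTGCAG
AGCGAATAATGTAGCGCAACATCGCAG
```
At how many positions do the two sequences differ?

Mismatches (1-based): position 18: C→A; position 21: T→A; position 23: T→C.

3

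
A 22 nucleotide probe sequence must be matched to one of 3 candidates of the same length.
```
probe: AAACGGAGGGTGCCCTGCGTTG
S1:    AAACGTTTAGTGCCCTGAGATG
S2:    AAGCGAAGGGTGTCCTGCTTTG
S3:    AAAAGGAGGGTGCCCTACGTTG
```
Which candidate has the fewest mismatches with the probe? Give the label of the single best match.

S3

Hamming distances to probe — S1: 6; S2: 4; S3: 2.
Smallest is S3 with 2 mismatches.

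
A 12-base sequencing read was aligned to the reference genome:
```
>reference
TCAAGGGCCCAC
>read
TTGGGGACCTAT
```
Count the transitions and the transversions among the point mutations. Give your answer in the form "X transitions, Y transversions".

Transitions (purine↔purine or pyrimidine↔pyrimidine): 2 C→T, 3 A→G, 4 A→G, 7 G→A, 10 C→T, 12 C→T.
Transversions (purine↔pyrimidine): none.

6 transitions, 0 transversions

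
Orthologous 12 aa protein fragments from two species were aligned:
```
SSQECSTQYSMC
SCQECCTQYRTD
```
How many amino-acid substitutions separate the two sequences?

5

Comparing position by position, 5 residues differ: 2 (S/C), 6 (S/C), 10 (S/R), 11 (M/T), 12 (C/D).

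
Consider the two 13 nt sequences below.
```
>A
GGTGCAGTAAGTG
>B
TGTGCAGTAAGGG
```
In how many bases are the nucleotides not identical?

2

Comparing position by position, 2 bases differ: 1 (G/T), 12 (T/G).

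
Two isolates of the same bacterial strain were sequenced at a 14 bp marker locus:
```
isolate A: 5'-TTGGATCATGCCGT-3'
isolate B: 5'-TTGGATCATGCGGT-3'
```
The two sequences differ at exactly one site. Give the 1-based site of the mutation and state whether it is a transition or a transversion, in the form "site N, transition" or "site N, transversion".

site 12, transversion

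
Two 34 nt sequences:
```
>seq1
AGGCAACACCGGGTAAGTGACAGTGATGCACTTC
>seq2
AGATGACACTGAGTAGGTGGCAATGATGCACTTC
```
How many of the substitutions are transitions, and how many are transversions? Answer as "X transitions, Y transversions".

Mismatches (1-based):
site 3: G→A (purine→purine, transition)
site 4: C→T (pyrimidine→pyrimidine, transition)
site 5: A→G (purine→purine, transition)
site 10: C→T (pyrimidine→pyrimidine, transition)
site 12: G→A (purine→purine, transition)
site 16: A→G (purine→purine, transition)
site 20: A→G (purine→purine, transition)
site 23: G→A (purine→purine, transition)

8 transitions, 0 transversions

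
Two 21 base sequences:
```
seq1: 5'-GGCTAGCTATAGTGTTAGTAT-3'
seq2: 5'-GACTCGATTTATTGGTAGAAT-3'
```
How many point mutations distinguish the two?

7

Mismatches (1-based): base 2: G→A; base 5: A→C; base 7: C→A; base 9: A→T; base 12: G→T; base 15: T→G; base 19: T→A.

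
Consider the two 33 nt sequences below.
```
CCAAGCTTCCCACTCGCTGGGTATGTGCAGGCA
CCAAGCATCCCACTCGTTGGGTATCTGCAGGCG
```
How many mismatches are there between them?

4

Comparing position by position, 4 bases differ: 7 (T/A), 17 (C/T), 25 (G/C), 33 (A/G).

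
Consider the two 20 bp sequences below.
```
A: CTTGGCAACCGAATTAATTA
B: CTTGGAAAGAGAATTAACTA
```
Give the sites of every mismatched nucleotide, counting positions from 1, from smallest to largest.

6, 9, 10, 18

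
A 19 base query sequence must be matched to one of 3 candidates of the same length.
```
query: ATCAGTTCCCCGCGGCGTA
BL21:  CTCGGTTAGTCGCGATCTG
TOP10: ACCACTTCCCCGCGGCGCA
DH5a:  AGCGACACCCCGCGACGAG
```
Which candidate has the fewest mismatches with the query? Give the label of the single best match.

TOP10

BL21 differs at 9 positions; TOP10 differs at 3 positions; DH5a differs at 8 positions. The closest is TOP10.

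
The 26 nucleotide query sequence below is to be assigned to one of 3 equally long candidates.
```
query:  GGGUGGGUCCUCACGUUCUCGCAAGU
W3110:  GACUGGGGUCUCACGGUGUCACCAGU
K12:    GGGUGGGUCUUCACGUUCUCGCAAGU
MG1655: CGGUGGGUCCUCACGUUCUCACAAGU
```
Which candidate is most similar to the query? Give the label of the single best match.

W3110 differs at 8 positions; K12 differs at 1 position; MG1655 differs at 2 positions. The closest is K12.

K12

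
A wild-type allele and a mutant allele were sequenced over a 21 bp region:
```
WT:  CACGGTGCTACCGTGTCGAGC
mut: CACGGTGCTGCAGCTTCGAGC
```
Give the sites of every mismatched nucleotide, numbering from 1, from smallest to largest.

10, 12, 14, 15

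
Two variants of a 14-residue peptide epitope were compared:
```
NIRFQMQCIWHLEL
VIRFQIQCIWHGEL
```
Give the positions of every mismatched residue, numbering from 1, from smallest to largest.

1, 6, 12

Differences at position 1 (N→V), position 6 (M→I), position 12 (L→G).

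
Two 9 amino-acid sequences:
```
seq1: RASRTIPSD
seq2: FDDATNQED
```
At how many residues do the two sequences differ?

7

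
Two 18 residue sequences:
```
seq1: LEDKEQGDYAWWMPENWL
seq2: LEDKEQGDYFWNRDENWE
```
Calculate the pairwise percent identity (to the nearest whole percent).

72%

5 positions differ (10, 12, 13, 14, 18), so 13 of 18 match: 13/18 = 72.22%.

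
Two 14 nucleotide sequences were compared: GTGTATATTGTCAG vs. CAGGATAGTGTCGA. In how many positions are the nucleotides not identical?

6

Mismatches (1-based): position 1: G→C; position 2: T→A; position 4: T→G; position 8: T→G; position 13: A→G; position 14: G→A.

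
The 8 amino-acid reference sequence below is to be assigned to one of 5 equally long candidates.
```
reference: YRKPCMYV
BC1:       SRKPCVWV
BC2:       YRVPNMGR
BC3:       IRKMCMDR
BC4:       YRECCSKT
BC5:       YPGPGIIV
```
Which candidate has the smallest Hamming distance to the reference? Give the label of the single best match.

Hamming distances to reference — BC1: 3; BC2: 4; BC3: 4; BC4: 5; BC5: 5.
Smallest is BC1 with 3 mismatches.

BC1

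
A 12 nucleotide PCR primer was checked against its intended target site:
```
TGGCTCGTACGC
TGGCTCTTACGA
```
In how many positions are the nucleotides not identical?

Mismatches (1-based): position 7: G→T; position 12: C→A.

2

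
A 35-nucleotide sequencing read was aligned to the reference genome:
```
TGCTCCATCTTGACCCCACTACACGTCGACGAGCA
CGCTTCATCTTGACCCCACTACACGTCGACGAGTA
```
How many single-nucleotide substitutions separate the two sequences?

The sequences differ at sites 1, 5, 34 (1-based) — 3 in total.

3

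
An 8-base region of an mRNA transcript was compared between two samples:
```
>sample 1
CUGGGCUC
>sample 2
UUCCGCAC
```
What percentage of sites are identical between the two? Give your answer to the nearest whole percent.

50%

4 positions differ (1, 3, 4, 7), so 4 of 8 match: 4/8 = 50%.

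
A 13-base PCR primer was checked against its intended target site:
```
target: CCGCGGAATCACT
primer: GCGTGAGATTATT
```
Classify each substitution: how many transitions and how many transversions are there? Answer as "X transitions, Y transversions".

5 transitions, 1 transversion

Mismatches (1-based):
base 1: C→G (pyrimidine→purine, transversion)
base 4: C→T (pyrimidine→pyrimidine, transition)
base 6: G→A (purine→purine, transition)
base 7: A→G (purine→purine, transition)
base 10: C→T (pyrimidine→pyrimidine, transition)
base 12: C→T (pyrimidine→pyrimidine, transition)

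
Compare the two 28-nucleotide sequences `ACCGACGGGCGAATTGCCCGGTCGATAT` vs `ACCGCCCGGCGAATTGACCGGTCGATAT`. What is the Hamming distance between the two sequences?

3

Comparing position by position, 3 bases differ: 5 (A/C), 7 (G/C), 17 (C/A).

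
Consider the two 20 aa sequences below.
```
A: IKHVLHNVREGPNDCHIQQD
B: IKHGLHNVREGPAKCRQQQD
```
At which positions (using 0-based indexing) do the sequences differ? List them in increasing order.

Differences at position 3 (V→G), position 12 (N→A), position 13 (D→K), position 15 (H→R), position 16 (I→Q).

3, 12, 13, 15, 16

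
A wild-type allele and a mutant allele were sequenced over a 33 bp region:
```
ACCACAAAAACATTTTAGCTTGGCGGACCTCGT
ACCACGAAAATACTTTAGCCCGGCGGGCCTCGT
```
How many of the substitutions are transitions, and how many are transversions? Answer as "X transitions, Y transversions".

6 transitions, 0 transversions

Transitions (purine↔purine or pyrimidine↔pyrimidine): 6 A→G, 11 C→T, 13 T→C, 20 T→C, 21 T→C, 27 A→G.
Transversions (purine↔pyrimidine): none.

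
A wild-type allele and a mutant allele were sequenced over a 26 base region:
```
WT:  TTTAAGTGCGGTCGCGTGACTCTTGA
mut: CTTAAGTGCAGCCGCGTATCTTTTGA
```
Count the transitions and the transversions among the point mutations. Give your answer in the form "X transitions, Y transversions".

Mismatches (1-based):
site 1: T→C (pyrimidine→pyrimidine, transition)
site 10: G→A (purine→purine, transition)
site 12: T→C (pyrimidine→pyrimidine, transition)
site 18: G→A (purine→purine, transition)
site 19: A→T (purine→pyrimidine, transversion)
site 22: C→T (pyrimidine→pyrimidine, transition)

5 transitions, 1 transversion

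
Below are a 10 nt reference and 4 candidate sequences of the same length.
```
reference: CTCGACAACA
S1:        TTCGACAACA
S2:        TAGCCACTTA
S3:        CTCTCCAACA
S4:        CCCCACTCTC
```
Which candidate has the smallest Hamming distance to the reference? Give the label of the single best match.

S1

Hamming distances to reference — S1: 1; S2: 9; S3: 2; S4: 6.
Smallest is S1 with 1 mismatch.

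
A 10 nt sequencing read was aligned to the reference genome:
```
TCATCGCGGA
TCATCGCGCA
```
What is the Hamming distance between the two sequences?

1

The sequences differ at positions 9 (1-based) — 1 in total.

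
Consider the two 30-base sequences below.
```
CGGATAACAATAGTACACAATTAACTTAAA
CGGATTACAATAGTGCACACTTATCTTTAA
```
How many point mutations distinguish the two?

5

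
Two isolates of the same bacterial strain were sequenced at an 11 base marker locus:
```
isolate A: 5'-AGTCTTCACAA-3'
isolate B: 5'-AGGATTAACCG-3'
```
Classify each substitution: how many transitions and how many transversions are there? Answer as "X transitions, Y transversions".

1 transition, 4 transversions

Transitions (purine↔purine or pyrimidine↔pyrimidine): 11 A→G.
Transversions (purine↔pyrimidine): 3 T→G, 4 C→A, 7 C→A, 10 A→C.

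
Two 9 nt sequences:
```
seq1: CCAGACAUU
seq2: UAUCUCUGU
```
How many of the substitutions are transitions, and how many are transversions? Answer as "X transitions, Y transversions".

1 transition, 6 transversions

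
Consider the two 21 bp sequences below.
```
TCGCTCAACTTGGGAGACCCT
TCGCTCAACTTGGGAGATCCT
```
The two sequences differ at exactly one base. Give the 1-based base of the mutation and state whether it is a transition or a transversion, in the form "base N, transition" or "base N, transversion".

base 18, transition

The sequences differ only at base 18: C→T (pyrimidine→pyrimidine), a transition.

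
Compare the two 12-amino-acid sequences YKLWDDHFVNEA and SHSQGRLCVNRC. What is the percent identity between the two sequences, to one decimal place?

16.7%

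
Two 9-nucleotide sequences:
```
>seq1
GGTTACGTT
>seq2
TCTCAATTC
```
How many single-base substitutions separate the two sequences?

6

Comparing position by position, 6 bases differ: 1 (G/T), 2 (G/C), 4 (T/C), 6 (C/A), 7 (G/T), 9 (T/C).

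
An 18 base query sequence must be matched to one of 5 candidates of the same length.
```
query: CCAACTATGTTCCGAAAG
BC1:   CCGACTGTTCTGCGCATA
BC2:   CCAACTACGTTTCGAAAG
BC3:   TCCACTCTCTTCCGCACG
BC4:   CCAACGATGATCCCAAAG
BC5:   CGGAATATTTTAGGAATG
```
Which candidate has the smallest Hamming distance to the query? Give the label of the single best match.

BC2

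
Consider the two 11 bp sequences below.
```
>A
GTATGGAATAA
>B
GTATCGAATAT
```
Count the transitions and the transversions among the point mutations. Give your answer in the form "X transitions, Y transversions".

0 transitions, 2 transversions

Mismatches (1-based):
site 5: G→C (purine→pyrimidine, transversion)
site 11: A→T (purine→pyrimidine, transversion)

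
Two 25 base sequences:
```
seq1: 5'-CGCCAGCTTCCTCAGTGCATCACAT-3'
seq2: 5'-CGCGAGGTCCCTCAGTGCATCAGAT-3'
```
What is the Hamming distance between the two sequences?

Comparing position by position, 4 bases differ: 4 (C/G), 7 (C/G), 9 (T/C), 23 (C/G).

4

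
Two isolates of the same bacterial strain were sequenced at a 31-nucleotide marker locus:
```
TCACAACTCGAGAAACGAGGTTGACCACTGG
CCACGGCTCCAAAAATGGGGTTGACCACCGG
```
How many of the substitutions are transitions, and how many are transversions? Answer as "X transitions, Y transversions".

7 transitions, 1 transversion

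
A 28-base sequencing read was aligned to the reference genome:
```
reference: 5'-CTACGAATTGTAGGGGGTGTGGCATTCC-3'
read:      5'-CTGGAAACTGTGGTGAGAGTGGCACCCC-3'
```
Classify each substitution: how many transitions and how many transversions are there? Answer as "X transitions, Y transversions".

7 transitions, 3 transversions

Transitions (purine↔purine or pyrimidine↔pyrimidine): 3 A→G, 5 G→A, 8 T→C, 12 A→G, 16 G→A, 25 T→C, 26 T→C.
Transversions (purine↔pyrimidine): 4 C→G, 14 G→T, 18 T→A.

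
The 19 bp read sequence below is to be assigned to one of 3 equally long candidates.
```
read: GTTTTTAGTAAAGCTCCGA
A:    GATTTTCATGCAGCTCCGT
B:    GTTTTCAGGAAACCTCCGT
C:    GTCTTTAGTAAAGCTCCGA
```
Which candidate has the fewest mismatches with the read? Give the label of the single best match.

Hamming distances to read — A: 6; B: 4; C: 1.
Smallest is C with 1 mismatch.

C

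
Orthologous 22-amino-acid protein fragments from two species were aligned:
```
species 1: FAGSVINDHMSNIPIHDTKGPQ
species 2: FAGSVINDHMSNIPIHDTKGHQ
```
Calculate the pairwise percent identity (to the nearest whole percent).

1 position differs (21), so 21 of 22 match: 21/22 = 95.45%.

95%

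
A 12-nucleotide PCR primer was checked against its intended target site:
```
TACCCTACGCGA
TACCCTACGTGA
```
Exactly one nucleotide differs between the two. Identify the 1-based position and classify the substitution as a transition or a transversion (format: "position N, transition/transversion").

position 10, transition

Position 10 changes C→T. C is a pyrimidine and T is a pyrimidine, so this is a transition.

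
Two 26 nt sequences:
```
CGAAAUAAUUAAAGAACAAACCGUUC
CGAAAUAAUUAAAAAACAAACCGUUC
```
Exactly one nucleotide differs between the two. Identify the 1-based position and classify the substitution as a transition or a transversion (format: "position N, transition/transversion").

position 14, transition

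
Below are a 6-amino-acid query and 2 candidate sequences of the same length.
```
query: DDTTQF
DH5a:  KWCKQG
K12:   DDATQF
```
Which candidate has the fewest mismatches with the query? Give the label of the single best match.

K12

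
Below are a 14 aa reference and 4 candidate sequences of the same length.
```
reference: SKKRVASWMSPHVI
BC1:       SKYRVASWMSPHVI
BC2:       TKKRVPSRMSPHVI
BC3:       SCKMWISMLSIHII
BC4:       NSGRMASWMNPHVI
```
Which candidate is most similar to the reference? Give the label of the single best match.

BC1

Hamming distances to reference — BC1: 1; BC2: 3; BC3: 8; BC4: 5.
Smallest is BC1 with 1 mismatch.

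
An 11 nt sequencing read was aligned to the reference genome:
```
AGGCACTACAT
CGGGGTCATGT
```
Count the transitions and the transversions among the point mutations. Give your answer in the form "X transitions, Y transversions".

5 transitions, 2 transversions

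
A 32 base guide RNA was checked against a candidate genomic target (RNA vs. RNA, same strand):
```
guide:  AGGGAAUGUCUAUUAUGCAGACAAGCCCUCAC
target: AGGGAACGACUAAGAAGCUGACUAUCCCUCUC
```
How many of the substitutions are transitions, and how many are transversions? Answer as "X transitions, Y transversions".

1 transition, 8 transversions

Mismatches (1-based):
position 7: U→C (pyrimidine→pyrimidine, transition)
position 9: U→A (pyrimidine→purine, transversion)
position 13: U→A (pyrimidine→purine, transversion)
position 14: U→G (pyrimidine→purine, transversion)
position 16: U→A (pyrimidine→purine, transversion)
position 19: A→U (purine→pyrimidine, transversion)
position 23: A→U (purine→pyrimidine, transversion)
position 25: G→U (purine→pyrimidine, transversion)
position 31: A→U (purine→pyrimidine, transversion)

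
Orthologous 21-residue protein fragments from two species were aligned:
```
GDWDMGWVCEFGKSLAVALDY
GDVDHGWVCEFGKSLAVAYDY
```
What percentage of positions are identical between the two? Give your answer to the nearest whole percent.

86%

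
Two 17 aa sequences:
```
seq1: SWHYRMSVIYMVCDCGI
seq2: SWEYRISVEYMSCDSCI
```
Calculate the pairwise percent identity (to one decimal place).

64.7%

6 positions differ (3, 6, 9, 12, 15, 16), so 11 of 17 match: 11/17 = 64.71%.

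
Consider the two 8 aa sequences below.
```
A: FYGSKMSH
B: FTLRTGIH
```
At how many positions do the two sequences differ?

6

The sequences differ at positions 2, 3, 4, 5, 6, 7 (1-based) — 6 in total.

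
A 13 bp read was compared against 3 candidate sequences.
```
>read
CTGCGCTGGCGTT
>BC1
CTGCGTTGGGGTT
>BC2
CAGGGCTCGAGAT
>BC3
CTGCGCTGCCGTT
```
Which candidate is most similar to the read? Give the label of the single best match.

BC3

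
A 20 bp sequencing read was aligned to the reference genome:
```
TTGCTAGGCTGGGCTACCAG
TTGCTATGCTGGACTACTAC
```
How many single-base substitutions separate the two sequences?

Comparing position by position, 4 positions differ: 7 (G/T), 13 (G/A), 18 (C/T), 20 (G/C).

4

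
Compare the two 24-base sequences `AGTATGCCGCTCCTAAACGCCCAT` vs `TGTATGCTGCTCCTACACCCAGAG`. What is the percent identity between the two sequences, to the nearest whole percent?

71%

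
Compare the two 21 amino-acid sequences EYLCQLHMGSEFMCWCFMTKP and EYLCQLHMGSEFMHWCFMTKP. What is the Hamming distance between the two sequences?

Comparing position by position, 1 residue differs: 14 (C/H).

1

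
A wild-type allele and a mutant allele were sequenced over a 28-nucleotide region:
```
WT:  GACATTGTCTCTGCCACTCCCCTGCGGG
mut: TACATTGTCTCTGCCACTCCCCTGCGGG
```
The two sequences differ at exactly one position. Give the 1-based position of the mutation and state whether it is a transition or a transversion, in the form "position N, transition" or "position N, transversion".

position 1, transversion

The sequences differ only at position 1: G→T (purine→pyrimidine), a transversion.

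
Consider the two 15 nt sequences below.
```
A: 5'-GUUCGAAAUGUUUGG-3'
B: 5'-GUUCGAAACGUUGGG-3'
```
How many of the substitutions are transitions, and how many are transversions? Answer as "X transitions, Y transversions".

Transitions (purine↔purine or pyrimidine↔pyrimidine): 9 U→C.
Transversions (purine↔pyrimidine): 13 U→G.

1 transition, 1 transversion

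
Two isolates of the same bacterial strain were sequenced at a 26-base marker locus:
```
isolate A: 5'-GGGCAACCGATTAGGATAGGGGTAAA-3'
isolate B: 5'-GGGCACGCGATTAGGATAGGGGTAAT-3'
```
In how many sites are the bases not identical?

3

Mismatches (1-based): site 6: A→C; site 7: C→G; site 26: A→T.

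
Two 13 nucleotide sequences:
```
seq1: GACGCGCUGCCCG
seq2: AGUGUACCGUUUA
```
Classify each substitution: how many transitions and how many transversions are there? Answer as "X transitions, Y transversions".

10 transitions, 0 transversions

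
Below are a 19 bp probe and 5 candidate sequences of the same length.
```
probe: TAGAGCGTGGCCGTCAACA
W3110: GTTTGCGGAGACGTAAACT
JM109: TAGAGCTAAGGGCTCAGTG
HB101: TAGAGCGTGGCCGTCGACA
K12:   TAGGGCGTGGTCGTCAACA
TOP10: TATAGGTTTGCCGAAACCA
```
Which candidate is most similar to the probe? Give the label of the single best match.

W3110 differs at 9 bases; JM109 differs at 9 bases; HB101 differs at 1 base; K12 differs at 2 bases; TOP10 differs at 7 bases. The closest is HB101.

HB101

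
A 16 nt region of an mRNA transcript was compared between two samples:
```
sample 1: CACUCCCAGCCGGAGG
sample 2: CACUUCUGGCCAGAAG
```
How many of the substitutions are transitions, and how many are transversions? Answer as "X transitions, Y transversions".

5 transitions, 0 transversions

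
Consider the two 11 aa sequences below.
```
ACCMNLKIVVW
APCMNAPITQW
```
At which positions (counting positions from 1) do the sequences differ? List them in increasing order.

2, 6, 7, 9, 10

Differences at position 2 (C→P), position 6 (L→A), position 7 (K→P), position 9 (V→T), position 10 (V→Q).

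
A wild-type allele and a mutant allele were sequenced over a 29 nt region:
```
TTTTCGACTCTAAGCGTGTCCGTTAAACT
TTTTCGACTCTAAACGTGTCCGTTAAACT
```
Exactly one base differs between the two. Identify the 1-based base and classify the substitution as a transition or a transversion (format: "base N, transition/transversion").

base 14, transition

Base 14 changes G→A. G is a purine and A is a purine, so this is a transition.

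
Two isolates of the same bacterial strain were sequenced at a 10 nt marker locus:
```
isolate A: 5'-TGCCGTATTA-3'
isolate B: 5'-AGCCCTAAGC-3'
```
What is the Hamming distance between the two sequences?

The sequences differ at sites 1, 5, 8, 9, 10 (1-based) — 5 in total.

5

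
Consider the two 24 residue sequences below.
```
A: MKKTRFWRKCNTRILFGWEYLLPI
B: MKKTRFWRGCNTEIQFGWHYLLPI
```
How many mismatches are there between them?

4

Mismatches (1-based): residue 9: K→G; residue 13: R→E; residue 15: L→Q; residue 19: E→H.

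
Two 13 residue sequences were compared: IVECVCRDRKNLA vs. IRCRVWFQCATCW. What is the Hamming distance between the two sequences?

Comparing position by position, 11 positions differ: 2 (V/R), 3 (E/C), 4 (C/R), 6 (C/W), 7 (R/F), 8 (D/Q), 9 (R/C), 10 (K/A), 11 (N/T), 12 (L/C), 13 (A/W).

11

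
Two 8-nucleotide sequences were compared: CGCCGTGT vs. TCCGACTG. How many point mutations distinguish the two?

7

Comparing position by position, 7 positions differ: 1 (C/T), 2 (G/C), 4 (C/G), 5 (G/A), 6 (T/C), 7 (G/T), 8 (T/G).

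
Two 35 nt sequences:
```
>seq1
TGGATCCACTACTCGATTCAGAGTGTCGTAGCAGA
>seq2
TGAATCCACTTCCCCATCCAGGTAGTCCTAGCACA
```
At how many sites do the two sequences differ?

10

Comparing position by position, 10 sites differ: 3 (G/A), 11 (A/T), 13 (T/C), 15 (G/C), 18 (T/C), 22 (A/G), 23 (G/T), 24 (T/A), 28 (G/C), 34 (G/C).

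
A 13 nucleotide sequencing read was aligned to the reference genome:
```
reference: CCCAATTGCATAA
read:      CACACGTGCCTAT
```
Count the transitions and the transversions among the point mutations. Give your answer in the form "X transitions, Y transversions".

0 transitions, 5 transversions

Mismatches (1-based):
base 2: C→A (pyrimidine→purine, transversion)
base 5: A→C (purine→pyrimidine, transversion)
base 6: T→G (pyrimidine→purine, transversion)
base 10: A→C (purine→pyrimidine, transversion)
base 13: A→T (purine→pyrimidine, transversion)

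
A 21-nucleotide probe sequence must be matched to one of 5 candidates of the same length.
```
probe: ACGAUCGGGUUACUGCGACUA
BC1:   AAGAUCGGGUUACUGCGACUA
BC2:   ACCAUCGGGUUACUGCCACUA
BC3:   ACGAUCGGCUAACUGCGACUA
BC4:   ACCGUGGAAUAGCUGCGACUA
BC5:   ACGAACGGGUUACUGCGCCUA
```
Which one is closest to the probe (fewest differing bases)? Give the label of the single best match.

BC1 differs at 1 base; BC2 differs at 2 bases; BC3 differs at 2 bases; BC4 differs at 7 bases; BC5 differs at 2 bases. The closest is BC1.

BC1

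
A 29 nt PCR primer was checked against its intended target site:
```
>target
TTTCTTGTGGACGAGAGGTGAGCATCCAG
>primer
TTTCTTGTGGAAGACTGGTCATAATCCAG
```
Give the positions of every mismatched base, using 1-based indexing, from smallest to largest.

12, 15, 16, 20, 22, 23

Scanning 1-based: 12: C/A; 15: G/C; 16: A/T; 20: G/C; 22: G/T; 23: C/A.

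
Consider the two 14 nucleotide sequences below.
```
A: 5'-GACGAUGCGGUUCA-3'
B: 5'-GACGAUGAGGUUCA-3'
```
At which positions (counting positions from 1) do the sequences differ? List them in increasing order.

Scanning 1-based: 8: C/A.

8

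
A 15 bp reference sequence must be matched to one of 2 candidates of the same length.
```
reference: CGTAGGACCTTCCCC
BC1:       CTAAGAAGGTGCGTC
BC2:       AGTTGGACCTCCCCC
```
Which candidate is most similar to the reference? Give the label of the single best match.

BC2

Hamming distances to reference — BC1: 8; BC2: 3.
Smallest is BC2 with 3 mismatches.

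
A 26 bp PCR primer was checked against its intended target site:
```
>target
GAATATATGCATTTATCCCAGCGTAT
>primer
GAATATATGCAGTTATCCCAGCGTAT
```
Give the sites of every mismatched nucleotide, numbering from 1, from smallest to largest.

12

Scanning 1-based: 12: T/G.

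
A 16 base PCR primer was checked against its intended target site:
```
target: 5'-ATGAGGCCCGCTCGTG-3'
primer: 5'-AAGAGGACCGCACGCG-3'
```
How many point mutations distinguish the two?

The sequences differ at sites 2, 7, 12, 15 (1-based) — 4 in total.

4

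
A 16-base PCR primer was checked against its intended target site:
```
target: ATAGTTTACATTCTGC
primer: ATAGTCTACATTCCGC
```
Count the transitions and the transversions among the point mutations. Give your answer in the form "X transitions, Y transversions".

2 transitions, 0 transversions

Mismatches (1-based):
base 6: T→C (pyrimidine→pyrimidine, transition)
base 14: T→C (pyrimidine→pyrimidine, transition)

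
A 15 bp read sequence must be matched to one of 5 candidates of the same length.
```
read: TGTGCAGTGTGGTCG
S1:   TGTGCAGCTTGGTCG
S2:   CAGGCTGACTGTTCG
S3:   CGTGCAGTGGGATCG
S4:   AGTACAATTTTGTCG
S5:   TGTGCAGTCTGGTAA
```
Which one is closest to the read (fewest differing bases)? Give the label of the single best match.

S1 differs at 2 bases; S2 differs at 7 bases; S3 differs at 3 bases; S4 differs at 5 bases; S5 differs at 3 bases. The closest is S1.

S1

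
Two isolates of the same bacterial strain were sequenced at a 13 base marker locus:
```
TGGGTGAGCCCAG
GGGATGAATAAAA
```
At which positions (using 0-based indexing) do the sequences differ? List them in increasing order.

Scanning 0-based: 0: T/G; 3: G/A; 7: G/A; 8: C/T; 9: C/A; 10: C/A; 12: G/A.

0, 3, 7, 8, 9, 10, 12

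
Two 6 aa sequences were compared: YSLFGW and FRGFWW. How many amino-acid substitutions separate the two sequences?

Mismatches (1-based): position 1: Y→F; position 2: S→R; position 3: L→G; position 5: G→W.

4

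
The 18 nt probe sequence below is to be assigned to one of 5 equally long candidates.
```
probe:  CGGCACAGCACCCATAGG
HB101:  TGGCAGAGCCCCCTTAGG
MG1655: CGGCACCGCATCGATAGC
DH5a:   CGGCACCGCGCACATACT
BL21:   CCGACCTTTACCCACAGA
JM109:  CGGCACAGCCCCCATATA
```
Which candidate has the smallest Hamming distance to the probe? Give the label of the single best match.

HB101 differs at 4 positions; MG1655 differs at 4 positions; DH5a differs at 5 positions; BL21 differs at 8 positions; JM109 differs at 3 positions. The closest is JM109.

JM109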